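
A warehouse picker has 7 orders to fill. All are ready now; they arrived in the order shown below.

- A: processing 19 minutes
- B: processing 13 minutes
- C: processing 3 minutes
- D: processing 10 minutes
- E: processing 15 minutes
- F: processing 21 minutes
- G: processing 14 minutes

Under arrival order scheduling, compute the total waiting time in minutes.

FIFO (arrival order): A B C D E F G.
A: waits 0, runs 0→19
B: waits 19, runs 19→32
C: waits 32, runs 32→35
D: waits 35, runs 35→45
E: waits 45, runs 45→60
F: waits 60, runs 60→81
G: waits 81, runs 81→95
Sum = 0+19+32+35+45+60+81 = 272.

272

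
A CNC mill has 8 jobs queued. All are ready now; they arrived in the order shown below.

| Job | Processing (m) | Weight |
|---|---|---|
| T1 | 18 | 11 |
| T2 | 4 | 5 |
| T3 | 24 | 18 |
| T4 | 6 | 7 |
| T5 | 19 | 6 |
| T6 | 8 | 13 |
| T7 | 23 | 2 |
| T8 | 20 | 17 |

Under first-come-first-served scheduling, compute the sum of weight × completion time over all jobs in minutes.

FIFO (arrival order): T1 T2 T3 T4 T5 T6 T7 T8.
T1: finishes 18, weight 11, w·C = 198
T2: finishes 22, weight 5, w·C = 110
T3: finishes 46, weight 18, w·C = 828
T4: finishes 52, weight 7, w·C = 364
T5: finishes 71, weight 6, w·C = 426
T6: finishes 79, weight 13, w·C = 1027
T7: finishes 102, weight 2, w·C = 204
T8: finishes 122, weight 17, w·C = 2074
Sum = 198+110+828+364+426+1027+204+2074 = 5231.

5231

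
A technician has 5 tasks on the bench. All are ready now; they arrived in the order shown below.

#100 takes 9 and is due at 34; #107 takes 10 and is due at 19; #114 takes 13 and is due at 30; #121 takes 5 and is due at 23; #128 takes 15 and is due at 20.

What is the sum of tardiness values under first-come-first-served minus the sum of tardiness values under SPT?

4

FIFO (arrival order): #100 #107 #114 #121 #128.
#100: 0→9, due 34, tardiness 0
#107: 9→19, due 19, tardiness 0
#114: 19→32, due 30, tardiness 2
#121: 32→37, due 23, tardiness 14
#128: 37→52, due 20, tardiness 32
Sum = 0+0+2+14+32 = 48.
SPT (increasing processing time): #121 #100 #107 #114 #128.
#121: 0→5, due 23, tardiness 0
#100: 5→14, due 34, tardiness 0
#107: 14→24, due 19, tardiness 5
#114: 24→37, due 30, tardiness 7
#128: 37→52, due 20, tardiness 32
Sum = 0+0+5+7+32 = 44.
Difference = 48 − 44 = 4.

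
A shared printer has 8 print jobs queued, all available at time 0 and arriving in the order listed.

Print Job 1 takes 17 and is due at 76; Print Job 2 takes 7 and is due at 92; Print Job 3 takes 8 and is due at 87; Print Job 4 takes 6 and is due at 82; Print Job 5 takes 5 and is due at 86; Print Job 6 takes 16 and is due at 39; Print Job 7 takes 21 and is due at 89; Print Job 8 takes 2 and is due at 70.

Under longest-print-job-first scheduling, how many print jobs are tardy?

LPT (decreasing processing time): Print Job 7 Print Job 1 Print Job 6 Print Job 3 Print Job 2 Print Job 4 Print Job 5 Print Job 8.
Print Job 7: 0→21, due 89, tardiness 0
Print Job 1: 21→38, due 76, tardiness 0
Print Job 6: 38→54, due 39, tardiness 15
Print Job 3: 54→62, due 87, tardiness 0
Print Job 2: 62→69, due 92, tardiness 0
Print Job 4: 69→75, due 82, tardiness 0
Print Job 5: 75→80, due 86, tardiness 0
Print Job 8: 80→82, due 70, tardiness 12
Late print jobs: 2.

2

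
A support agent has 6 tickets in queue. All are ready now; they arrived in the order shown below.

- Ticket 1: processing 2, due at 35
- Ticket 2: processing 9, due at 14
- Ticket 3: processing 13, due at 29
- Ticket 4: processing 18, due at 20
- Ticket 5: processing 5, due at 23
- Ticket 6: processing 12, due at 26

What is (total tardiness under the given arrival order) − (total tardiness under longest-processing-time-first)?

FIFO (arrival order): Ticket 1 Ticket 2 Ticket 3 Ticket 4 Ticket 5 Ticket 6.
Ticket 1: 0→2, due 35, tardiness 0
Ticket 2: 2→11, due 14, tardiness 0
Ticket 3: 11→24, due 29, tardiness 0
Ticket 4: 24→42, due 20, tardiness 22
Ticket 5: 42→47, due 23, tardiness 24
Ticket 6: 47→59, due 26, tardiness 33
Sum = 0+0+0+22+24+33 = 79.
LPT (decreasing processing time): Ticket 4 Ticket 3 Ticket 6 Ticket 2 Ticket 5 Ticket 1.
Ticket 4: 0→18, due 20, tardiness 0
Ticket 3: 18→31, due 29, tardiness 2
Ticket 6: 31→43, due 26, tardiness 17
Ticket 2: 43→52, due 14, tardiness 38
Ticket 5: 52→57, due 23, tardiness 34
Ticket 1: 57→59, due 35, tardiness 24
Sum = 0+2+17+38+34+24 = 115.
Difference = 79 − 115 = -36.

-36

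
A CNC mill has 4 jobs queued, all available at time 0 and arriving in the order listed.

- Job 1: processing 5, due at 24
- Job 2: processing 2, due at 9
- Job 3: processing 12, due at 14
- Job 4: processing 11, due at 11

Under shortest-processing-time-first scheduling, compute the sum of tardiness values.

23

SPT (increasing processing time): Job 2 Job 1 Job 4 Job 3.
Job 2: 0→2, due 9, tardiness 0
Job 1: 2→7, due 24, tardiness 0
Job 4: 7→18, due 11, tardiness 7
Job 3: 18→30, due 14, tardiness 16
Sum = 0+0+7+16 = 23.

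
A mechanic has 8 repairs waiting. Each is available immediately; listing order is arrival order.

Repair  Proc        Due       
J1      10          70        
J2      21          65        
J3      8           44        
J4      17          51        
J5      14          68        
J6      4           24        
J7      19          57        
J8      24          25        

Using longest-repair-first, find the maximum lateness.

93

LPT (decreasing processing time): J8 J2 J7 J4 J5 J1 J3 J6.
J8: 0→24, due 25, lateness -1
J2: 24→45, due 65, lateness -20
J7: 45→64, due 57, lateness 7
J4: 64→81, due 51, lateness 30
J5: 81→95, due 68, lateness 27
J1: 95→105, due 70, lateness 35
J3: 105→113, due 44, lateness 69
J6: 113→117, due 24, lateness 93
Maximum = 93.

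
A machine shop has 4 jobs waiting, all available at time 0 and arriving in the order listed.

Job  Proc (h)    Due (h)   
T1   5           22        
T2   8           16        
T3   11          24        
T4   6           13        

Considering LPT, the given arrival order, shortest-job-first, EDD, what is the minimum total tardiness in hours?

LPT (decreasing processing time): T3 T2 T4 T1.
T3: 0→11, due 24, tardiness 0
T2: 11→19, due 16, tardiness 3
T4: 19→25, due 13, tardiness 12
T1: 25→30, due 22, tardiness 8
Sum = 0+3+12+8 = 23.
FIFO (arrival order): T1 T2 T3 T4.
T1: 0→5, due 22, tardiness 0
T2: 5→13, due 16, tardiness 0
T3: 13→24, due 24, tardiness 0
T4: 24→30, due 13, tardiness 17
Sum = 0+0+0+17 = 17.
SPT (increasing processing time): T1 T4 T2 T3.
T1: 0→5, due 22, tardiness 0
T4: 5→11, due 13, tardiness 0
T2: 11→19, due 16, tardiness 3
T3: 19→30, due 24, tardiness 6
Sum = 0+0+3+6 = 9.
EDD (increasing due date): T4 T2 T1 T3.
T4: 0→6, due 13, tardiness 0
T2: 6→14, due 16, tardiness 0
T1: 14→19, due 22, tardiness 0
T3: 19→30, due 24, tardiness 6
Sum = 0+0+0+6 = 6.
LPT 23, FIFO 17, SPT 9, EDD 6 → minimum 6.

6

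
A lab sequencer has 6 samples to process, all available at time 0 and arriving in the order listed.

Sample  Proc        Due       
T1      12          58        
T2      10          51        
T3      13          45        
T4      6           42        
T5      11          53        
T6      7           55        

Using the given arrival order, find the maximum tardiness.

FIFO (arrival order): T1 T2 T3 T4 T5 T6.
T1: 0→12, due 58, tardiness 0
T2: 12→22, due 51, tardiness 0
T3: 22→35, due 45, tardiness 0
T4: 35→41, due 42, tardiness 0
T5: 41→52, due 53, tardiness 0
T6: 52→59, due 55, tardiness 4
Maximum = 4.

4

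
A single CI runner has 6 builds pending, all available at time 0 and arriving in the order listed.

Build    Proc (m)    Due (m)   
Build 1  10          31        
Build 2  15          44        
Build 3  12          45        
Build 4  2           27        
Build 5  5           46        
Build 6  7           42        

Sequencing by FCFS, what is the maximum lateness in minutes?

FIFO (arrival order): Build 1 Build 2 Build 3 Build 4 Build 5 Build 6.
Build 1: 0→10, due 31, lateness -21
Build 2: 10→25, due 44, lateness -19
Build 3: 25→37, due 45, lateness -8
Build 4: 37→39, due 27, lateness 12
Build 5: 39→44, due 46, lateness -2
Build 6: 44→51, due 42, lateness 9
Maximum = 12.

12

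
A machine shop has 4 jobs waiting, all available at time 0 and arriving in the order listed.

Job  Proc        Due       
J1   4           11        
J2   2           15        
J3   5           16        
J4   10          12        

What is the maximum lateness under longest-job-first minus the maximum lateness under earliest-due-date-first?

3

LPT (decreasing processing time): J4 J3 J1 J2.
J4: 0→10, due 12, lateness -2
J3: 10→15, due 16, lateness -1
J1: 15→19, due 11, lateness 8
J2: 19→21, due 15, lateness 6
Maximum = 8.
EDD (increasing due date): J1 J4 J2 J3.
J1: 0→4, due 11, lateness -7
J4: 4→14, due 12, lateness 2
J2: 14→16, due 15, lateness 1
J3: 16→21, due 16, lateness 5
Maximum = 5.
Difference = 8 − 5 = 3.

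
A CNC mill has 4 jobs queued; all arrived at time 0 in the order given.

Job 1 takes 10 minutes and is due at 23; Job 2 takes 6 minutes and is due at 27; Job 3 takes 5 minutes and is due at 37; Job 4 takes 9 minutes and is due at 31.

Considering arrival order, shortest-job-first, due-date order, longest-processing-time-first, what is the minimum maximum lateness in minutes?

FIFO (arrival order): Job 1 Job 2 Job 3 Job 4.
Job 1: 0→10, due 23, lateness -13
Job 2: 10→16, due 27, lateness -11
Job 3: 16→21, due 37, lateness -16
Job 4: 21→30, due 31, lateness -1
Maximum = -1.
SPT (increasing processing time): Job 3 Job 2 Job 4 Job 1.
Job 3: 0→5, due 37, lateness -32
Job 2: 5→11, due 27, lateness -16
Job 4: 11→20, due 31, lateness -11
Job 1: 20→30, due 23, lateness 7
Maximum = 7.
EDD (increasing due date): Job 1 Job 2 Job 4 Job 3.
Job 1: 0→10, due 23, lateness -13
Job 2: 10→16, due 27, lateness -11
Job 4: 16→25, due 31, lateness -6
Job 3: 25→30, due 37, lateness -7
Maximum = -6.
LPT (decreasing processing time): Job 1 Job 4 Job 2 Job 3.
Job 1: 0→10, due 23, lateness -13
Job 4: 10→19, due 31, lateness -12
Job 2: 19→25, due 27, lateness -2
Job 3: 25→30, due 37, lateness -7
Maximum = -2.
FIFO -1, SPT 7, EDD -6, LPT -2 → minimum -6.

-6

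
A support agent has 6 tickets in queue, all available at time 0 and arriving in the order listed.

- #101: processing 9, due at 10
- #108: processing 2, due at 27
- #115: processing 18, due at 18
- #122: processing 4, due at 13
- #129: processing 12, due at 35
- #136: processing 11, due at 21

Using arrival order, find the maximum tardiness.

FIFO (arrival order): #101 #108 #115 #122 #129 #136.
#101: 0→9, due 10, tardiness 0
#108: 9→11, due 27, tardiness 0
#115: 11→29, due 18, tardiness 11
#122: 29→33, due 13, tardiness 20
#129: 33→45, due 35, tardiness 10
#136: 45→56, due 21, tardiness 35
Maximum = 35.

35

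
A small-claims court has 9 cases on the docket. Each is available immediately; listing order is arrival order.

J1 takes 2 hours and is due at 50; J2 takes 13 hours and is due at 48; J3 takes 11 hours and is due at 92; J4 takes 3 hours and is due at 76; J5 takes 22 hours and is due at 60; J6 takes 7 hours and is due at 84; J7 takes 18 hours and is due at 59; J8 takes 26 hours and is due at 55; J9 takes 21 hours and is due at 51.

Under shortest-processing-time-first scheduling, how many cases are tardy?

SPT (increasing processing time): J1 J4 J6 J3 J2 J7 J9 J5 J8.
J1: 0→2, due 50, tardiness 0
J4: 2→5, due 76, tardiness 0
J6: 5→12, due 84, tardiness 0
J3: 12→23, due 92, tardiness 0
J2: 23→36, due 48, tardiness 0
J7: 36→54, due 59, tardiness 0
J9: 54→75, due 51, tardiness 24
J5: 75→97, due 60, tardiness 37
J8: 97→123, due 55, tardiness 68
Late cases: 3.

3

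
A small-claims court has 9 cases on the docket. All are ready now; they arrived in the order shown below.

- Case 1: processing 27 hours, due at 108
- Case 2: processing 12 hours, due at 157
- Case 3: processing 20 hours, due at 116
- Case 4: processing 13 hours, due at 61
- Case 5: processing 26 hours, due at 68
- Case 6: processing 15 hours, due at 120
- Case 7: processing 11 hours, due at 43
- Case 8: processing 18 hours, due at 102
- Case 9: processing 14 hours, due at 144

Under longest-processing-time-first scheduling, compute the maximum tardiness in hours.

113

LPT (decreasing processing time): Case 1 Case 5 Case 3 Case 8 Case 6 Case 9 Case 4 Case 2 Case 7.
Case 1: 0→27, due 108, tardiness 0
Case 5: 27→53, due 68, tardiness 0
Case 3: 53→73, due 116, tardiness 0
Case 8: 73→91, due 102, tardiness 0
Case 6: 91→106, due 120, tardiness 0
Case 9: 106→120, due 144, tardiness 0
Case 4: 120→133, due 61, tardiness 72
Case 2: 133→145, due 157, tardiness 0
Case 7: 145→156, due 43, tardiness 113
Maximum = 113.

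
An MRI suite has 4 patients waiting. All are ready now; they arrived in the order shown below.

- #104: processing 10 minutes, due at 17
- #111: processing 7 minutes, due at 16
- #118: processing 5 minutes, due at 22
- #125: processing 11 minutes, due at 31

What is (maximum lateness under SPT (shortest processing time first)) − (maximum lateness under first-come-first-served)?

3

SPT (increasing processing time): #118 #111 #104 #125.
#118: 0→5, due 22, lateness -17
#111: 5→12, due 16, lateness -4
#104: 12→22, due 17, lateness 5
#125: 22→33, due 31, lateness 2
Maximum = 5.
FIFO (arrival order): #104 #111 #118 #125.
#104: 0→10, due 17, lateness -7
#111: 10→17, due 16, lateness 1
#118: 17→22, due 22, lateness 0
#125: 22→33, due 31, lateness 2
Maximum = 2.
Difference = 5 − 2 = 3.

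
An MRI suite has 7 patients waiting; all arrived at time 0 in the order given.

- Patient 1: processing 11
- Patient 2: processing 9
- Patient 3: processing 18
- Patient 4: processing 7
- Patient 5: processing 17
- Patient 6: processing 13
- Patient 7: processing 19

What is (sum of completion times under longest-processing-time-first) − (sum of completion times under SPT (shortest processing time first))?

120

LPT (decreasing processing time): Patient 7 Patient 3 Patient 5 Patient 6 Patient 1 Patient 2 Patient 4.
Patient 7: 0→19
Patient 3: 19→37
Patient 5: 37→54
Patient 6: 54→67
Patient 1: 67→78
Patient 2: 78→87
Patient 4: 87→94
Sum = 19+37+54+67+78+87+94 = 436.
SPT (increasing processing time): Patient 4 Patient 2 Patient 1 Patient 6 Patient 5 Patient 3 Patient 7.
Patient 4: 0→7
Patient 2: 7→16
Patient 1: 16→27
Patient 6: 27→40
Patient 5: 40→57
Patient 3: 57→75
Patient 7: 75→94
Sum = 7+16+27+40+57+75+94 = 316.
Difference = 436 − 316 = 120.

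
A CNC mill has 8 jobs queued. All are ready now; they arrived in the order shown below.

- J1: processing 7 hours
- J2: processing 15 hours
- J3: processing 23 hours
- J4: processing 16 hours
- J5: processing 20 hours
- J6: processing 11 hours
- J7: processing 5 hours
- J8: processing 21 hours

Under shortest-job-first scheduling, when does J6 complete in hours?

23

SPT (increasing processing time): J7 J1 J6 J2 J4 J5 J8 J3.
J7: 0→5
J1: 5→12
J6: 12→23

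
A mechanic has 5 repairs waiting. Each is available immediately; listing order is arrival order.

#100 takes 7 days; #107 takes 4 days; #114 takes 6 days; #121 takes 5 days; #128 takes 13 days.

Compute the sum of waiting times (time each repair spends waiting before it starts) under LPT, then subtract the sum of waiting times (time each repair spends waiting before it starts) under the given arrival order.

LPT (decreasing processing time): #128 #100 #114 #121 #107.
#128: waits 0, runs 0→13
#100: waits 13, runs 13→20
#114: waits 20, runs 20→26
#121: waits 26, runs 26→31
#107: waits 31, runs 31→35
Sum = 0+13+20+26+31 = 90.
FIFO (arrival order): #100 #107 #114 #121 #128.
#100: waits 0, runs 0→7
#107: waits 7, runs 7→11
#114: waits 11, runs 11→17
#121: waits 17, runs 17→22
#128: waits 22, runs 22→35
Sum = 0+7+11+17+22 = 57.
Difference = 90 − 57 = 33.

33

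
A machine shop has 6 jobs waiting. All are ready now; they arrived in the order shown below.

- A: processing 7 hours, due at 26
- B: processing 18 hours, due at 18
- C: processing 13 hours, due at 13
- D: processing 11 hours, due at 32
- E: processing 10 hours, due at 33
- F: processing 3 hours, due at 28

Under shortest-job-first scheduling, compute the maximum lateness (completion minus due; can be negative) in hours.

44

SPT (increasing processing time): F A E D C B.
F: 0→3, due 28, lateness -25
A: 3→10, due 26, lateness -16
E: 10→20, due 33, lateness -13
D: 20→31, due 32, lateness -1
C: 31→44, due 13, lateness 31
B: 44→62, due 18, lateness 44
Maximum = 44.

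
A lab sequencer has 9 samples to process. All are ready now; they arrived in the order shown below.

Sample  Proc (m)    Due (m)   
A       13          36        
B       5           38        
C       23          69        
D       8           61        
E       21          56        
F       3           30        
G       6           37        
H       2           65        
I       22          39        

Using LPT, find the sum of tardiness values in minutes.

310

LPT (decreasing processing time): C I E A D G B F H.
C: 0→23, due 69, tardiness 0
I: 23→45, due 39, tardiness 6
E: 45→66, due 56, tardiness 10
A: 66→79, due 36, tardiness 43
D: 79→87, due 61, tardiness 26
G: 87→93, due 37, tardiness 56
B: 93→98, due 38, tardiness 60
F: 98→101, due 30, tardiness 71
H: 101→103, due 65, tardiness 38
Sum = 0+6+10+43+26+56+60+71+38 = 310.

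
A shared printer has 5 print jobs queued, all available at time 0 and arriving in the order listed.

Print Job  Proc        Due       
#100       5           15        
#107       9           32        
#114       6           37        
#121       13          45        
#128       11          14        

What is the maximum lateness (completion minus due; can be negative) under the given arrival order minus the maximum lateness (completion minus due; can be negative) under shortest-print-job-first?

FIFO (arrival order): #100 #107 #114 #121 #128.
#100: 0→5, due 15, lateness -10
#107: 5→14, due 32, lateness -18
#114: 14→20, due 37, lateness -17
#121: 20→33, due 45, lateness -12
#128: 33→44, due 14, lateness 30
Maximum = 30.
SPT (increasing processing time): #100 #114 #107 #128 #121.
#100: 0→5, due 15, lateness -10
#114: 5→11, due 37, lateness -26
#107: 11→20, due 32, lateness -12
#128: 20→31, due 14, lateness 17
#121: 31→44, due 45, lateness -1
Maximum = 17.
Difference = 30 − 17 = 13.

13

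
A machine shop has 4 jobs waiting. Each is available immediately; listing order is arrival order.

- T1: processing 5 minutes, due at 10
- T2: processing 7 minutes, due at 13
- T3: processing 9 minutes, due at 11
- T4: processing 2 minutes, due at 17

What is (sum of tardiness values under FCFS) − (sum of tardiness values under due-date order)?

-1

FIFO (arrival order): T1 T2 T3 T4.
T1: 0→5, due 10, tardiness 0
T2: 5→12, due 13, tardiness 0
T3: 12→21, due 11, tardiness 10
T4: 21→23, due 17, tardiness 6
Sum = 0+0+10+6 = 16.
EDD (increasing due date): T1 T3 T2 T4.
T1: 0→5, due 10, tardiness 0
T3: 5→14, due 11, tardiness 3
T2: 14→21, due 13, tardiness 8
T4: 21→23, due 17, tardiness 6
Sum = 0+3+8+6 = 17.
Difference = 16 − 17 = -1.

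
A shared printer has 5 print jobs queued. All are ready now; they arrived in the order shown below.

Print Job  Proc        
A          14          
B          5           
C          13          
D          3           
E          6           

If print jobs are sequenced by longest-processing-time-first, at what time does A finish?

14

LPT (decreasing processing time): A C E B D.
A: 0→14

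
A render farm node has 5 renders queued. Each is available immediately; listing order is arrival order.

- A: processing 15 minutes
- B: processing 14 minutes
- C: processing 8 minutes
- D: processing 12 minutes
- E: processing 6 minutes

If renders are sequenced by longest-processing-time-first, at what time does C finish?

49

LPT (decreasing processing time): A B D C E.
A: 0→15
B: 15→29
D: 29→41
C: 41→49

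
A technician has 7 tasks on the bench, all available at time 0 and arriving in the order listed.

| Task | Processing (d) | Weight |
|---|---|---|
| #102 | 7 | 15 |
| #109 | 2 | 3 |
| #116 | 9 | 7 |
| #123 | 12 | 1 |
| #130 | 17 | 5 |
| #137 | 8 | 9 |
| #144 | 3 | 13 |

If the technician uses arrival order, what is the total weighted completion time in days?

1772

FIFO (arrival order): #102 #109 #116 #123 #130 #137 #144.
#102: finishes 7, weight 15, w·C = 105
#109: finishes 9, weight 3, w·C = 27
#116: finishes 18, weight 7, w·C = 126
#123: finishes 30, weight 1, w·C = 30
#130: finishes 47, weight 5, w·C = 235
#137: finishes 55, weight 9, w·C = 495
#144: finishes 58, weight 13, w·C = 754
Sum = 105+27+126+30+235+495+754 = 1772.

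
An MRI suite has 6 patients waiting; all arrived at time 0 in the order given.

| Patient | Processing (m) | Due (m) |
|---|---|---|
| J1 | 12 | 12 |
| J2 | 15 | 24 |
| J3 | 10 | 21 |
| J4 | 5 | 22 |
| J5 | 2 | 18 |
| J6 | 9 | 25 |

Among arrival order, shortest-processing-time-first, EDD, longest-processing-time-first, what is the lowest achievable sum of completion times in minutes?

142

FIFO (arrival order): J1 J2 J3 J4 J5 J6.
J1: 0→12
J2: 12→27
J3: 27→37
J4: 37→42
J5: 42→44
J6: 44→53
Sum = 12+27+37+42+44+53 = 215.
SPT (increasing processing time): J5 J4 J6 J3 J1 J2.
J5: 0→2
J4: 2→7
J6: 7→16
J3: 16→26
J1: 26→38
J2: 38→53
Sum = 2+7+16+26+38+53 = 142.
EDD (increasing due date): J1 J5 J3 J4 J2 J6.
J1: 0→12
J5: 12→14
J3: 14→24
J4: 24→29
J2: 29→44
J6: 44→53
Sum = 12+14+24+29+44+53 = 176.
LPT (decreasing processing time): J2 J1 J3 J6 J4 J5.
J2: 0→15
J1: 15→27
J3: 27→37
J6: 37→46
J4: 46→51
J5: 51→53
Sum = 15+27+37+46+51+53 = 229.
FIFO 215, SPT 142, EDD 176, LPT 229 → minimum 142.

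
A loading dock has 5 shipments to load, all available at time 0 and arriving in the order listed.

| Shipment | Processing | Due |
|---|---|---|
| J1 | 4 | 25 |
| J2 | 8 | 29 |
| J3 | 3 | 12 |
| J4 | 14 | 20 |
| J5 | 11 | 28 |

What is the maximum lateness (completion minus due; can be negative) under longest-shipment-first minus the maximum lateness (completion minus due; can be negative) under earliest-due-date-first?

LPT (decreasing processing time): J4 J5 J2 J1 J3.
J4: 0→14, due 20, lateness -6
J5: 14→25, due 28, lateness -3
J2: 25→33, due 29, lateness 4
J1: 33→37, due 25, lateness 12
J3: 37→40, due 12, lateness 28
Maximum = 28.
EDD (increasing due date): J3 J4 J1 J5 J2.
J3: 0→3, due 12, lateness -9
J4: 3→17, due 20, lateness -3
J1: 17→21, due 25, lateness -4
J5: 21→32, due 28, lateness 4
J2: 32→40, due 29, lateness 11
Maximum = 11.
Difference = 28 − 11 = 17.

17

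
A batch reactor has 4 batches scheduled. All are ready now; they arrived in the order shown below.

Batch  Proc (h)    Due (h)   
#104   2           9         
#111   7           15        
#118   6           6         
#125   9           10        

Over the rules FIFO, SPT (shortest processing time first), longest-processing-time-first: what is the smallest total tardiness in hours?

16

FIFO (arrival order): #104 #111 #118 #125.
#104: 0→2, due 9, tardiness 0
#111: 2→9, due 15, tardiness 0
#118: 9→15, due 6, tardiness 9
#125: 15→24, due 10, tardiness 14
Sum = 0+0+9+14 = 23.
SPT (increasing processing time): #104 #118 #111 #125.
#104: 0→2, due 9, tardiness 0
#118: 2→8, due 6, tardiness 2
#111: 8→15, due 15, tardiness 0
#125: 15→24, due 10, tardiness 14
Sum = 0+2+0+14 = 16.
LPT (decreasing processing time): #125 #111 #118 #104.
#125: 0→9, due 10, tardiness 0
#111: 9→16, due 15, tardiness 1
#118: 16→22, due 6, tardiness 16
#104: 22→24, due 9, tardiness 15
Sum = 0+1+16+15 = 32.
FIFO 23, SPT 16, LPT 32 → minimum 16.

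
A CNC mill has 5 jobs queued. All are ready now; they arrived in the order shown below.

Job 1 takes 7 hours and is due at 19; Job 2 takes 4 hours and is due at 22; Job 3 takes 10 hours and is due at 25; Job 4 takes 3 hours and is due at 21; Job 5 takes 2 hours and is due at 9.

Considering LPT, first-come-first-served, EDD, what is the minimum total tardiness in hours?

1

LPT (decreasing processing time): Job 3 Job 1 Job 2 Job 4 Job 5.
Job 3: 0→10, due 25, tardiness 0
Job 1: 10→17, due 19, tardiness 0
Job 2: 17→21, due 22, tardiness 0
Job 4: 21→24, due 21, tardiness 3
Job 5: 24→26, due 9, tardiness 17
Sum = 0+0+0+3+17 = 20.
FIFO (arrival order): Job 1 Job 2 Job 3 Job 4 Job 5.
Job 1: 0→7, due 19, tardiness 0
Job 2: 7→11, due 22, tardiness 0
Job 3: 11→21, due 25, tardiness 0
Job 4: 21→24, due 21, tardiness 3
Job 5: 24→26, due 9, tardiness 17
Sum = 0+0+0+3+17 = 20.
EDD (increasing due date): Job 5 Job 1 Job 4 Job 2 Job 3.
Job 5: 0→2, due 9, tardiness 0
Job 1: 2→9, due 19, tardiness 0
Job 4: 9→12, due 21, tardiness 0
Job 2: 12→16, due 22, tardiness 0
Job 3: 16→26, due 25, tardiness 1
Sum = 0+0+0+0+1 = 1.
LPT 20, FIFO 20, EDD 1 → minimum 1.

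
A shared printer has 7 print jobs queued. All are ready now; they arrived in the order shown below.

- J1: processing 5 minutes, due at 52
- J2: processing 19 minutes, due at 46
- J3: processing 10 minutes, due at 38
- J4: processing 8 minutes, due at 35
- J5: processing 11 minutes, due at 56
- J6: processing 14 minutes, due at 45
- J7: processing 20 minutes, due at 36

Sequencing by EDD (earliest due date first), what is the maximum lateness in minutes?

31

EDD (increasing due date): J4 J7 J3 J6 J2 J1 J5.
J4: 0→8, due 35, lateness -27
J7: 8→28, due 36, lateness -8
J3: 28→38, due 38, lateness 0
J6: 38→52, due 45, lateness 7
J2: 52→71, due 46, lateness 25
J1: 71→76, due 52, lateness 24
J5: 76→87, due 56, lateness 31
Maximum = 31.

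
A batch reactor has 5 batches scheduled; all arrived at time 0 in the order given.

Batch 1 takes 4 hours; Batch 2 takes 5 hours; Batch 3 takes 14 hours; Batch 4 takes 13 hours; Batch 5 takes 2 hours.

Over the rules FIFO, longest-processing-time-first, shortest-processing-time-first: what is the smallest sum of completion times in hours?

81

FIFO (arrival order): Batch 1 Batch 2 Batch 3 Batch 4 Batch 5.
Batch 1: 0→4
Batch 2: 4→9
Batch 3: 9→23
Batch 4: 23→36
Batch 5: 36→38
Sum = 4+9+23+36+38 = 110.
LPT (decreasing processing time): Batch 3 Batch 4 Batch 2 Batch 1 Batch 5.
Batch 3: 0→14
Batch 4: 14→27
Batch 2: 27→32
Batch 1: 32→36
Batch 5: 36→38
Sum = 14+27+32+36+38 = 147.
SPT (increasing processing time): Batch 5 Batch 1 Batch 2 Batch 4 Batch 3.
Batch 5: 0→2
Batch 1: 2→6
Batch 2: 6→11
Batch 4: 11→24
Batch 3: 24→38
Sum = 2+6+11+24+38 = 81.
FIFO 110, LPT 147, SPT 81 → minimum 81.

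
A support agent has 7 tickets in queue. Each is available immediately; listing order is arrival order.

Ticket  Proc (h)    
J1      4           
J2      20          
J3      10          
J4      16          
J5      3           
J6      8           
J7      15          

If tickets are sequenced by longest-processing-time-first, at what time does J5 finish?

LPT (decreasing processing time): J2 J4 J7 J3 J6 J1 J5.
J2: 0→20
J4: 20→36
J7: 36→51
J3: 51→61
J6: 61→69
J1: 69→73
J5: 73→76

76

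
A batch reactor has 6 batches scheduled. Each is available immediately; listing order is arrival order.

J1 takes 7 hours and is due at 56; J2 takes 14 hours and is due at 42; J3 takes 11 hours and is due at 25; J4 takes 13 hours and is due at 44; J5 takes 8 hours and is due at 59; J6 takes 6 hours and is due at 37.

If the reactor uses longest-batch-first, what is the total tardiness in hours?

LPT (decreasing processing time): J2 J4 J3 J5 J1 J6.
J2: 0→14, due 42, tardiness 0
J4: 14→27, due 44, tardiness 0
J3: 27→38, due 25, tardiness 13
J5: 38→46, due 59, tardiness 0
J1: 46→53, due 56, tardiness 0
J6: 53→59, due 37, tardiness 22
Sum = 0+0+13+0+0+22 = 35.

35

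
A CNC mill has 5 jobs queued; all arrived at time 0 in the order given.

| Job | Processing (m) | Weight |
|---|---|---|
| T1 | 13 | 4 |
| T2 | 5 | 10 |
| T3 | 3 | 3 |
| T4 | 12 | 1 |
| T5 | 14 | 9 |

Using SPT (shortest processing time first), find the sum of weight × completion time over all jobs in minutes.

664

SPT (increasing processing time): T3 T2 T4 T1 T5.
T3: finishes 3, weight 3, w·C = 9
T2: finishes 8, weight 10, w·C = 80
T4: finishes 20, weight 1, w·C = 20
T1: finishes 33, weight 4, w·C = 132
T5: finishes 47, weight 9, w·C = 423
Sum = 9+80+20+132+423 = 664.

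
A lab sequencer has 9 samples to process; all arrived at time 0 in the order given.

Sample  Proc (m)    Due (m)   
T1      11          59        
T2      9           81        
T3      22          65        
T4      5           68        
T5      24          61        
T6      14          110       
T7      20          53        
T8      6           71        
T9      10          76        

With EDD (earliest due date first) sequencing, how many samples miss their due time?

EDD (increasing due date): T7 T1 T5 T3 T4 T8 T9 T2 T6.
T7: 0→20, due 53, tardiness 0
T1: 20→31, due 59, tardiness 0
T5: 31→55, due 61, tardiness 0
T3: 55→77, due 65, tardiness 12
T4: 77→82, due 68, tardiness 14
T8: 82→88, due 71, tardiness 17
T9: 88→98, due 76, tardiness 22
T2: 98→107, due 81, tardiness 26
T6: 107→121, due 110, tardiness 11
Late samples: 6.

6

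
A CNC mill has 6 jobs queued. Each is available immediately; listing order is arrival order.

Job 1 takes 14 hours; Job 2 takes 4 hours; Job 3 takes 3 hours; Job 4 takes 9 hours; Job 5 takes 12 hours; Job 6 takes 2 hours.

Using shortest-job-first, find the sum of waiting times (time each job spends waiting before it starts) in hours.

SPT (increasing processing time): Job 6 Job 3 Job 2 Job 4 Job 5 Job 1.
Job 6: waits 0, runs 0→2
Job 3: waits 2, runs 2→5
Job 2: waits 5, runs 5→9
Job 4: waits 9, runs 9→18
Job 5: waits 18, runs 18→30
Job 1: waits 30, runs 30→44
Sum = 0+2+5+9+18+30 = 64.

64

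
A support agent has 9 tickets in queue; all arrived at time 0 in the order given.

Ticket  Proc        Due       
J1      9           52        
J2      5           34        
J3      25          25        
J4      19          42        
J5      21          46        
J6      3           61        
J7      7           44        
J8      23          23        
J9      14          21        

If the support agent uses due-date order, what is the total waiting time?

596

EDD (increasing due date): J9 J8 J3 J2 J4 J7 J5 J1 J6.
J9: waits 0, runs 0→14
J8: waits 14, runs 14→37
J3: waits 37, runs 37→62
J2: waits 62, runs 62→67
J4: waits 67, runs 67→86
J7: waits 86, runs 86→93
J5: waits 93, runs 93→114
J1: waits 114, runs 114→123
J6: waits 123, runs 123→126
Sum = 0+14+37+62+67+86+93+114+123 = 596.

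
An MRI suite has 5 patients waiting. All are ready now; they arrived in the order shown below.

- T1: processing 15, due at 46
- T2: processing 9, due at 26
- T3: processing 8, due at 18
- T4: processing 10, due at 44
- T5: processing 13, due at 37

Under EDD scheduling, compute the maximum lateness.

9

EDD (increasing due date): T3 T2 T5 T4 T1.
T3: 0→8, due 18, lateness -10
T2: 8→17, due 26, lateness -9
T5: 17→30, due 37, lateness -7
T4: 30→40, due 44, lateness -4
T1: 40→55, due 46, lateness 9
Maximum = 9.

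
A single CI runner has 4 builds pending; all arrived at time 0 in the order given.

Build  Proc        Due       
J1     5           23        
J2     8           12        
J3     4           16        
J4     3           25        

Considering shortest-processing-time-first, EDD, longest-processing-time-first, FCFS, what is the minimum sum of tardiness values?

SPT (increasing processing time): J4 J3 J1 J2.
J4: 0→3, due 25, tardiness 0
J3: 3→7, due 16, tardiness 0
J1: 7→12, due 23, tardiness 0
J2: 12→20, due 12, tardiness 8
Sum = 0+0+0+8 = 8.
EDD (increasing due date): J2 J3 J1 J4.
J2: 0→8, due 12, tardiness 0
J3: 8→12, due 16, tardiness 0
J1: 12→17, due 23, tardiness 0
J4: 17→20, due 25, tardiness 0
Sum = 0+0+0+0 = 0.
LPT (decreasing processing time): J2 J1 J3 J4.
J2: 0→8, due 12, tardiness 0
J1: 8→13, due 23, tardiness 0
J3: 13→17, due 16, tardiness 1
J4: 17→20, due 25, tardiness 0
Sum = 0+0+1+0 = 1.
FIFO (arrival order): J1 J2 J3 J4.
J1: 0→5, due 23, tardiness 0
J2: 5→13, due 12, tardiness 1
J3: 13→17, due 16, tardiness 1
J4: 17→20, due 25, tardiness 0
Sum = 0+1+1+0 = 2.
SPT 8, EDD 0, LPT 1, FIFO 2 → minimum 0.

0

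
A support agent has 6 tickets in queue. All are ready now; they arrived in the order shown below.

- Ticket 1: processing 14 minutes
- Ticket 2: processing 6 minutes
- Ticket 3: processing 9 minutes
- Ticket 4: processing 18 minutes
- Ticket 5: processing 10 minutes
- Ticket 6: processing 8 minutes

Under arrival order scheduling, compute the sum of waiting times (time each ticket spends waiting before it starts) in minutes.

167

FIFO (arrival order): Ticket 1 Ticket 2 Ticket 3 Ticket 4 Ticket 5 Ticket 6.
Ticket 1: waits 0, runs 0→14
Ticket 2: waits 14, runs 14→20
Ticket 3: waits 20, runs 20→29
Ticket 4: waits 29, runs 29→47
Ticket 5: waits 47, runs 47→57
Ticket 6: waits 57, runs 57→65
Sum = 0+14+20+29+47+57 = 167.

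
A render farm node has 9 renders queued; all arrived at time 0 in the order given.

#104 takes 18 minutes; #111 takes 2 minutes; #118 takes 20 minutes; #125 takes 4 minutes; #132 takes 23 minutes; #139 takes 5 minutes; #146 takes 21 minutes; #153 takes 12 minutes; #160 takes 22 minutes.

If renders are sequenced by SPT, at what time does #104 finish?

41

SPT (increasing processing time): #111 #125 #139 #153 #104 #118 #146 #160 #132.
#111: 0→2
#125: 2→6
#139: 6→11
#153: 11→23
#104: 23→41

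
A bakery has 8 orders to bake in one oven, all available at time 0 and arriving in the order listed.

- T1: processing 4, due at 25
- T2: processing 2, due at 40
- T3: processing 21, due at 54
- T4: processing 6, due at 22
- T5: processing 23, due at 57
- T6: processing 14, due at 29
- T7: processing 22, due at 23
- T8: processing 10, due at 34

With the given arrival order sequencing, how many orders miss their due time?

4

FIFO (arrival order): T1 T2 T3 T4 T5 T6 T7 T8.
T1: 0→4, due 25, tardiness 0
T2: 4→6, due 40, tardiness 0
T3: 6→27, due 54, tardiness 0
T4: 27→33, due 22, tardiness 11
T5: 33→56, due 57, tardiness 0
T6: 56→70, due 29, tardiness 41
T7: 70→92, due 23, tardiness 69
T8: 92→102, due 34, tardiness 68
Late orders: 4.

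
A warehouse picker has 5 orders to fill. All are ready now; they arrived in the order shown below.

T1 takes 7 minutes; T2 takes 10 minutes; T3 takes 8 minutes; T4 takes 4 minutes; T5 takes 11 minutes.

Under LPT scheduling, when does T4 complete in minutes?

40

LPT (decreasing processing time): T5 T2 T3 T1 T4.
T5: 0→11
T2: 11→21
T3: 21→29
T1: 29→36
T4: 36→40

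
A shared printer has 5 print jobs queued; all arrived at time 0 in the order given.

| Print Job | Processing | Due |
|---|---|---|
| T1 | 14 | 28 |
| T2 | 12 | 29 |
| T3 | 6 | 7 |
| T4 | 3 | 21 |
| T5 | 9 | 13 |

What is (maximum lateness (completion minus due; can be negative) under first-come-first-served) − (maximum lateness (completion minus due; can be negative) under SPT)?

15

FIFO (arrival order): T1 T2 T3 T4 T5.
T1: 0→14, due 28, lateness -14
T2: 14→26, due 29, lateness -3
T3: 26→32, due 7, lateness 25
T4: 32→35, due 21, lateness 14
T5: 35→44, due 13, lateness 31
Maximum = 31.
SPT (increasing processing time): T4 T3 T5 T2 T1.
T4: 0→3, due 21, lateness -18
T3: 3→9, due 7, lateness 2
T5: 9→18, due 13, lateness 5
T2: 18→30, due 29, lateness 1
T1: 30→44, due 28, lateness 16
Maximum = 16.
Difference = 31 − 16 = 15.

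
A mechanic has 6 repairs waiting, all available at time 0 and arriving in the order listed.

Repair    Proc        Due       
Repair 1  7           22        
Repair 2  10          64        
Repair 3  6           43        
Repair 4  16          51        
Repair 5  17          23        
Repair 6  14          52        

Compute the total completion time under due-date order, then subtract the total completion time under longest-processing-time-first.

EDD (increasing due date): Repair 1 Repair 5 Repair 3 Repair 4 Repair 6 Repair 2.
Repair 1: 0→7
Repair 5: 7→24
Repair 3: 24→30
Repair 4: 30→46
Repair 6: 46→60
Repair 2: 60→70
Sum = 7+24+30+46+60+70 = 237.
LPT (decreasing processing time): Repair 5 Repair 4 Repair 6 Repair 2 Repair 1 Repair 3.
Repair 5: 0→17
Repair 4: 17→33
Repair 6: 33→47
Repair 2: 47→57
Repair 1: 57→64
Repair 3: 64→70
Sum = 17+33+47+57+64+70 = 288.
Difference = 237 − 288 = -51.

-51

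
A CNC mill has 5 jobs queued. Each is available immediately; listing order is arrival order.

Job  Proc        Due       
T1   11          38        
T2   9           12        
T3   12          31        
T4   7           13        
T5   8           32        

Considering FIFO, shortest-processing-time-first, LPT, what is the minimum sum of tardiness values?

28

FIFO (arrival order): T1 T2 T3 T4 T5.
T1: 0→11, due 38, tardiness 0
T2: 11→20, due 12, tardiness 8
T3: 20→32, due 31, tardiness 1
T4: 32→39, due 13, tardiness 26
T5: 39→47, due 32, tardiness 15
Sum = 0+8+1+26+15 = 50.
SPT (increasing processing time): T4 T5 T2 T1 T3.
T4: 0→7, due 13, tardiness 0
T5: 7→15, due 32, tardiness 0
T2: 15→24, due 12, tardiness 12
T1: 24→35, due 38, tardiness 0
T3: 35→47, due 31, tardiness 16
Sum = 0+0+12+0+16 = 28.
LPT (decreasing processing time): T3 T1 T2 T5 T4.
T3: 0→12, due 31, tardiness 0
T1: 12→23, due 38, tardiness 0
T2: 23→32, due 12, tardiness 20
T5: 32→40, due 32, tardiness 8
T4: 40→47, due 13, tardiness 34
Sum = 0+0+20+8+34 = 62.
FIFO 50, SPT 28, LPT 62 → minimum 28.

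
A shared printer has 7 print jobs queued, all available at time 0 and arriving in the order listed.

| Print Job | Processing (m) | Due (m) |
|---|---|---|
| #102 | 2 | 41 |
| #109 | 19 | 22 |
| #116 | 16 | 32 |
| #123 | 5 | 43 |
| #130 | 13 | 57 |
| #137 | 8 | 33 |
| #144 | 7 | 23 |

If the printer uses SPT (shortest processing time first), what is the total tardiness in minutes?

67

SPT (increasing processing time): #102 #123 #144 #137 #130 #116 #109.
#102: 0→2, due 41, tardiness 0
#123: 2→7, due 43, tardiness 0
#144: 7→14, due 23, tardiness 0
#137: 14→22, due 33, tardiness 0
#130: 22→35, due 57, tardiness 0
#116: 35→51, due 32, tardiness 19
#109: 51→70, due 22, tardiness 48
Sum = 0+0+0+0+0+19+48 = 67.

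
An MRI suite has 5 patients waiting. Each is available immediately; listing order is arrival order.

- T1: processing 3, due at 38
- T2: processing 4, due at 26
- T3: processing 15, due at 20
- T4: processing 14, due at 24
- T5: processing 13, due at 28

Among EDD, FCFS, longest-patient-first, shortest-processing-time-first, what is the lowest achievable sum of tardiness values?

EDD (increasing due date): T3 T4 T2 T5 T1.
T3: 0→15, due 20, tardiness 0
T4: 15→29, due 24, tardiness 5
T2: 29→33, due 26, tardiness 7
T5: 33→46, due 28, tardiness 18
T1: 46→49, due 38, tardiness 11
Sum = 0+5+7+18+11 = 41.
FIFO (arrival order): T1 T2 T3 T4 T5.
T1: 0→3, due 38, tardiness 0
T2: 3→7, due 26, tardiness 0
T3: 7→22, due 20, tardiness 2
T4: 22→36, due 24, tardiness 12
T5: 36→49, due 28, tardiness 21
Sum = 0+0+2+12+21 = 35.
LPT (decreasing processing time): T3 T4 T5 T2 T1.
T3: 0→15, due 20, tardiness 0
T4: 15→29, due 24, tardiness 5
T5: 29→42, due 28, tardiness 14
T2: 42→46, due 26, tardiness 20
T1: 46→49, due 38, tardiness 11
Sum = 0+5+14+20+11 = 50.
SPT (increasing processing time): T1 T2 T5 T4 T3.
T1: 0→3, due 38, tardiness 0
T2: 3→7, due 26, tardiness 0
T5: 7→20, due 28, tardiness 0
T4: 20→34, due 24, tardiness 10
T3: 34→49, due 20, tardiness 29
Sum = 0+0+0+10+29 = 39.
EDD 41, FIFO 35, LPT 50, SPT 39 → minimum 35.

35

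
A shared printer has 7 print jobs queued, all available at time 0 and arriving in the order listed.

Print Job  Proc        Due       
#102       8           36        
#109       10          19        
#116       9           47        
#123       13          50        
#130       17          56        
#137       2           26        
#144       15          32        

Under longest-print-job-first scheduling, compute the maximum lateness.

LPT (decreasing processing time): #130 #144 #123 #109 #116 #102 #137.
#130: 0→17, due 56, lateness -39
#144: 17→32, due 32, lateness 0
#123: 32→45, due 50, lateness -5
#109: 45→55, due 19, lateness 36
#116: 55→64, due 47, lateness 17
#102: 64→72, due 36, lateness 36
#137: 72→74, due 26, lateness 48
Maximum = 48.

48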